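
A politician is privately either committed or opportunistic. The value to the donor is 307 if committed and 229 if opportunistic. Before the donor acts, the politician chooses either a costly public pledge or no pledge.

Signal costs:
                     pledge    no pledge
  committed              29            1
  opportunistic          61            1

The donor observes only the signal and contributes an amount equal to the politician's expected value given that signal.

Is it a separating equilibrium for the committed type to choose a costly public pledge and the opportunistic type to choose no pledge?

No

Under separation the donor infers type exactly: pledge → committed (pays 307), no pledge → opportunistic (pays 229).
Committed: pledge gives 307 − 29 = 278; no pledge gives 229 − 1 = 228. No deviation. ✓
Opportunistic: no pledge gives 229 − 1 = 228; pledge gives 307 − 61 = 246. Would deviate. ✗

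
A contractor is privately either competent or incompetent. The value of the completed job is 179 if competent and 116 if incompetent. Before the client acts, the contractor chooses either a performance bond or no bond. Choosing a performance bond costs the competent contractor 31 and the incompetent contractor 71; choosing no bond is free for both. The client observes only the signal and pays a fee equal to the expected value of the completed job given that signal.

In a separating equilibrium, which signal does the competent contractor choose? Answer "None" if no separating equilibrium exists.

bond

Try competent → bond, incompetent → no bond:
  If types separate, bond earns payment 179 and no bond earns 116.
  Competent: bond gives 179 − 31 = 148; no bond gives 116 − 0 = 116. No deviation. ✓
  Incompetent: no bond gives 116 − 0 = 116; bond gives 179 − 71 = 108. No deviation. ✓
Both hold — the competent type sends bond.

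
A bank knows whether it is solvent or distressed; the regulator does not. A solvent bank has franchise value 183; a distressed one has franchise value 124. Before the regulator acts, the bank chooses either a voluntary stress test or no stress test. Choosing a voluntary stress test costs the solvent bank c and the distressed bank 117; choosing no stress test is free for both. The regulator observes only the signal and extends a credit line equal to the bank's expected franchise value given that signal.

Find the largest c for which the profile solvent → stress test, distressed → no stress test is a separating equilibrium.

59

Under separation: stress test → solvent (pays 183); no stress test → distressed (pays 124).
Distressed: 124 − 0 = 124 ≥ 183 − 117 = 66. Holds regardless of c. ✓
Solvent: 183 − c ≥ 124 − 0, so c ≤ 183 − 124 = 59.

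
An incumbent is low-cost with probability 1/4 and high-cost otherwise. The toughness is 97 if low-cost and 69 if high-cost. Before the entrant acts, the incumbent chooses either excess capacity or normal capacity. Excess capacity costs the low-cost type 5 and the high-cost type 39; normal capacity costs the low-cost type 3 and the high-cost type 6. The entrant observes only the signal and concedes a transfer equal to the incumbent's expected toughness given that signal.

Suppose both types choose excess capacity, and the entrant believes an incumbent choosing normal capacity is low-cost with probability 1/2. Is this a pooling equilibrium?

On the equilibrium path (excess capacity) the entrant holds the prior 1/4 and pays 1/4·97 + 3/4·69 = 76. Off-path (normal capacity) belief 1/2 gives 1/2·97 + 1/2·69 = 83.
Low-cost: excess capacity gives 76 − 5 = 71; normal capacity gives 83 − 3 = 80. Deviates. ✗
High-cost: excess capacity gives 76 − 39 = 37; normal capacity gives 83 − 6 = 77. Deviates. ✗

No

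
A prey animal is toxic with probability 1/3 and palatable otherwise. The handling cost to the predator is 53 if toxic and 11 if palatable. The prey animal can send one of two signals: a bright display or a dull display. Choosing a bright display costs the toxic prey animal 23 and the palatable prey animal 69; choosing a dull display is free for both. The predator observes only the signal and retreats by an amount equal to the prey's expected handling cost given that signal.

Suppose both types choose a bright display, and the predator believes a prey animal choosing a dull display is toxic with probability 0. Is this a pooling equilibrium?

On the equilibrium path (bright display) the predator holds the prior 1/3 and pays 1/3·53 + 2/3·11 = 25. Off-path (dull display) belief 0 gives 0·53 + 1·11 = 11.
Toxic: bright display gives 25 − 23 = 2; dull display gives 11 − 0 = 11. Deviates. ✗
Palatable: bright display gives 25 − 69 = -44; dull display gives 11 − 0 = 11. Deviates. ✗

No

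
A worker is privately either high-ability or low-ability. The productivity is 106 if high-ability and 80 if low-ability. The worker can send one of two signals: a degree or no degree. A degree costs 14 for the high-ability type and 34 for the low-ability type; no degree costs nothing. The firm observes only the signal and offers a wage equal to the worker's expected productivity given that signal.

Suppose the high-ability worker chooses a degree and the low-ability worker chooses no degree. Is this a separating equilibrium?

Under separation the firm infers type exactly: degree → high-ability (pays 106), no degree → low-ability (pays 80).
High-ability: degree gives 106 − 14 = 92; no degree gives 80 − 0 = 80. No deviation. ✓
Low-ability: no degree gives 80 − 0 = 80; degree gives 106 − 34 = 72. No deviation. ✓
Both incentive constraints hold.

Yes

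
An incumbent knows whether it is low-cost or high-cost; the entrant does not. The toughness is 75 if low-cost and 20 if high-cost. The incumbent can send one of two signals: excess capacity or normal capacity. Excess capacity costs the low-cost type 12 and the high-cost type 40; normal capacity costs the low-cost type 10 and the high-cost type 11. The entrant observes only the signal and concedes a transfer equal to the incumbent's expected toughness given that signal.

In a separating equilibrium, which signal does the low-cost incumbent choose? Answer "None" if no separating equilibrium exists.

None

Try low-cost → excess capacity, high-cost → normal capacity:
  Under separation the entrant infers type exactly: excess capacity → low-cost (pays 75), normal capacity → high-cost (pays 20).
  Low-cost: excess capacity gives 75 − 12 = 63; normal capacity gives 20 − 10 = 10. No deviation. ✓
  High-cost: normal capacity gives 20 − 11 = 9; excess capacity gives 75 − 40 = 35. Would deviate. ✗
Try low-cost → normal capacity, high-cost → excess capacity:
  Under separation the entrant infers type exactly: normal capacity → low-cost (pays 75), excess capacity → high-cost (pays 20).
  Low-cost: normal capacity gives 75 − 10 = 65; excess capacity gives 20 − 12 = 8. No deviation. ✓
  High-cost: excess capacity gives 20 − 40 = -20; normal capacity gives 75 − 11 = 64. Would deviate. ✗
Neither assignment is incentive-compatible.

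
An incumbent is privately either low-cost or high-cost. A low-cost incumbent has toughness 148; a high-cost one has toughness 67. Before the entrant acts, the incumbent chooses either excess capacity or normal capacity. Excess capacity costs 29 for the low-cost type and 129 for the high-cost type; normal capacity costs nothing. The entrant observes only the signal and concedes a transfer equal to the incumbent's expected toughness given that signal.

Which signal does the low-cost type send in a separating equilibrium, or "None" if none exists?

excess capacity

Try low-cost → excess capacity, high-cost → normal capacity:
  Under separation the entrant infers type exactly: excess capacity → low-cost (pays 148), normal capacity → high-cost (pays 67).
  Low-cost: excess capacity gives 148 − 29 = 119; normal capacity gives 67 − 0 = 67. No deviation. ✓
  High-cost: normal capacity gives 67 − 0 = 67; excess capacity gives 148 − 129 = 19. No deviation. ✓
Both hold — the low-cost type sends excess capacity.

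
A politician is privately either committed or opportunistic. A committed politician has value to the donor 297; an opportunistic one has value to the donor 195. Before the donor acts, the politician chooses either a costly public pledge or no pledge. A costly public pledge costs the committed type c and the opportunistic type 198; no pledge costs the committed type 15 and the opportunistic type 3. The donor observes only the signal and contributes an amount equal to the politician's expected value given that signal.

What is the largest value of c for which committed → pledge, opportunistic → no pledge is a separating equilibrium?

117

Under separation: pledge → committed (pays 297); no pledge → opportunistic (pays 195).
Opportunistic: 195 − 3 = 192 ≥ 297 − 198 = 99. Holds regardless of c. ✓
Committed: 297 − c ≥ 195 − 15, so c ≤ 297 − 180 = 117.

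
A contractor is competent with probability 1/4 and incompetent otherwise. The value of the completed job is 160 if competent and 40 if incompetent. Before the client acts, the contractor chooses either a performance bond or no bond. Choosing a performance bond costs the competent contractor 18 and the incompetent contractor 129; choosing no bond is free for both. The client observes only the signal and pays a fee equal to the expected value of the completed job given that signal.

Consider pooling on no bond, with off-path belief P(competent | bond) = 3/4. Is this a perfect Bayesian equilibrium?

On the equilibrium path (no bond) the client holds the prior 1/4 and pays 1/4·160 + 3/4·40 = 70. Off-path (bond) belief 3/4 gives 3/4·160 + 1/4·40 = 130.
Competent: no bond gives 70 − 0 = 70; bond gives 130 − 18 = 112. Deviates. ✗
Incompetent: no bond gives 70 − 0 = 70; bond gives 130 − 129 = 1. Stays. ✓

No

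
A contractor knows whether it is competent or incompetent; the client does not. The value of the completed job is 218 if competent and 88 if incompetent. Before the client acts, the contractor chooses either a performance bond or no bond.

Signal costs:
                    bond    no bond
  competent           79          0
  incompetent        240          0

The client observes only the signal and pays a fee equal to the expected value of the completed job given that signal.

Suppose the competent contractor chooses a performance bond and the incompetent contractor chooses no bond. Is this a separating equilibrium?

Yes

Under separation the client infers type exactly: bond → competent (pays 218), no bond → incompetent (pays 88).
Competent: bond gives 218 − 79 = 139; no bond gives 88 − 0 = 88. No deviation. ✓
Incompetent: no bond gives 88 − 0 = 88; bond gives 218 − 240 = -22. No deviation. ✓
Neither type gains from mimicking the other.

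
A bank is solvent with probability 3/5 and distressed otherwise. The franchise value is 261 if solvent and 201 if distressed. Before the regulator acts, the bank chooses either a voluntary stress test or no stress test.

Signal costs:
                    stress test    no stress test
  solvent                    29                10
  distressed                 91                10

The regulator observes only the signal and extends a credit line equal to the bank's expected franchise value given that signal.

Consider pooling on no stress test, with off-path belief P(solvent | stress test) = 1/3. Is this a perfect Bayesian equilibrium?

Yes

At the pooled signal (no stress test) the regulator holds the prior 3/5 and pays 3/5·261 + 2/5·201 = 237. Off-path (stress test) belief 1/3 gives 1/3·261 + 2/3·201 = 221.
Solvent: no stress test gives 237 − 10 = 227; stress test gives 221 − 29 = 192. Stays. ✓
Distressed: no stress test gives 237 − 10 = 227; stress test gives 221 − 91 = 130. Stays. ✓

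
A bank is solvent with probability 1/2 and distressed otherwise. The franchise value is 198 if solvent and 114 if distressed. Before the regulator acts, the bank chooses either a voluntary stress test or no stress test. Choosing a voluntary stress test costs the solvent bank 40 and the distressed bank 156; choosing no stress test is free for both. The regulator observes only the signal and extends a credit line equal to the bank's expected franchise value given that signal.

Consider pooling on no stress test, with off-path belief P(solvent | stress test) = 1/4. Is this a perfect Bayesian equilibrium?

Yes

At the pooled signal (no stress test) the regulator holds the prior 1/2 and pays 1/2·198 + 1/2·114 = 156. Off-path (stress test) belief 1/4 gives 1/4·198 + 3/4·114 = 135.
Solvent: no stress test gives 156 − 0 = 156; stress test gives 135 − 40 = 95. Stays. ✓
Distressed: no stress test gives 156 − 0 = 156; stress test gives 135 − 156 = -21. Stays. ✓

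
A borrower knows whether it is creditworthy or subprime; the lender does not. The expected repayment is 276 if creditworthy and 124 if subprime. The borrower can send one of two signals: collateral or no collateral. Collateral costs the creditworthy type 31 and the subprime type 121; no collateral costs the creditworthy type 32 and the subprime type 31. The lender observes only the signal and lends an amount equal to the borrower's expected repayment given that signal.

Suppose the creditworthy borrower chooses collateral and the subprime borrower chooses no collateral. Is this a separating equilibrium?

Under separation the lender infers type exactly: collateral → creditworthy (pays 276), no collateral → subprime (pays 124).
Creditworthy: collateral gives 276 − 31 = 245; no collateral gives 124 − 32 = 92. No deviation. ✓
Subprime: no collateral gives 124 − 31 = 93; collateral gives 276 − 121 = 155. Would deviate. ✗

No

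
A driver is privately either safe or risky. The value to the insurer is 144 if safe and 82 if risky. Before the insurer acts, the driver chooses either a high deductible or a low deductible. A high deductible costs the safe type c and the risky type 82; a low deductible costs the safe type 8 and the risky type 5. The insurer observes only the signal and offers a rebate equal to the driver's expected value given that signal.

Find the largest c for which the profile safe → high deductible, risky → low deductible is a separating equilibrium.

Under separation: high deductible → safe (pays 144); low deductible → risky (pays 82).
Risky: 82 − 5 = 77 ≥ 144 − 82 = 62. Holds regardless of c. ✓
Safe: 144 − c ≥ 82 − 8, so c ≤ 144 − 74 = 70.

70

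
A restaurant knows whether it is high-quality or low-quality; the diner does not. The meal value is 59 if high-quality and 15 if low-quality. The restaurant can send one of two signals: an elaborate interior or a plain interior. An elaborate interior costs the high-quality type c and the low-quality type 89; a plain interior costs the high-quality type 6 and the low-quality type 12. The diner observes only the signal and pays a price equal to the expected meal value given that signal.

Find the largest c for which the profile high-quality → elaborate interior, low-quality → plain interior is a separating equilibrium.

50

Under separation: elaborate interior → high-quality (pays 59); plain interior → low-quality (pays 15).
Low-quality: 15 − 12 = 3 ≥ 59 − 89 = -30. Holds regardless of c. ✓
High-quality: 59 − c ≥ 15 − 6, so c ≤ 59 − 9 = 50.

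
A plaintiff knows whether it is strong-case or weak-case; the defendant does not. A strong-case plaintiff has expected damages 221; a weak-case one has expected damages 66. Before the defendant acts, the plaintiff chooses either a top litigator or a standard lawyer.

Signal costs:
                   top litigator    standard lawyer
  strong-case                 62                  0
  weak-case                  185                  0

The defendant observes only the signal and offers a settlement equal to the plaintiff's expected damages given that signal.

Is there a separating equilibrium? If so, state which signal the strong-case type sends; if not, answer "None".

top litigator

Try strong-case → top litigator, weak-case → standard lawyer:
  Under separation the defendant infers type exactly: top litigator → strong-case (pays 221), standard lawyer → weak-case (pays 66).
  Strong-case: top litigator gives 221 − 62 = 159; standard lawyer gives 66 − 0 = 66. No deviation. ✓
  Weak-case: standard lawyer gives 66 − 0 = 66; top litigator gives 221 − 185 = 36. No deviation. ✓
Both hold — the strong-case type sends top litigator.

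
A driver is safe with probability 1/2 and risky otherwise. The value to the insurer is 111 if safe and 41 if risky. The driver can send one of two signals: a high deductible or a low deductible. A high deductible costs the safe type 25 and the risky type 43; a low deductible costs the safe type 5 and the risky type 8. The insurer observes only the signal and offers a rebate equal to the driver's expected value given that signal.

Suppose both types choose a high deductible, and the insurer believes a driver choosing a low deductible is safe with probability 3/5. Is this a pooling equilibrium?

At the pooled signal (high deductible) the insurer holds the prior 1/2 and pays 1/2·111 + 1/2·41 = 76. Off-path (low deductible) belief 3/5 gives 3/5·111 + 2/5·41 = 83.
Safe: high deductible gives 76 − 25 = 51; low deductible gives 83 − 5 = 78. Deviates. ✗
Risky: high deductible gives 76 − 43 = 33; low deductible gives 83 − 8 = 75. Deviates. ✗

No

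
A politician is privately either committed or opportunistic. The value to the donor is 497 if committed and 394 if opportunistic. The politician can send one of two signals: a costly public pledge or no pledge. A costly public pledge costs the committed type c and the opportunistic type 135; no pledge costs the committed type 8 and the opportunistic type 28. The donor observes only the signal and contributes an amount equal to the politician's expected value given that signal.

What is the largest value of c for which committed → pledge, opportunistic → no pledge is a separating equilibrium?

111

Under separation: pledge → committed (pays 497); no pledge → opportunistic (pays 394).
Opportunistic: 394 − 28 = 366 ≥ 497 − 135 = 362. Holds regardless of c. ✓
Committed: 497 − c ≥ 394 − 8, so c ≤ 497 − 386 = 111.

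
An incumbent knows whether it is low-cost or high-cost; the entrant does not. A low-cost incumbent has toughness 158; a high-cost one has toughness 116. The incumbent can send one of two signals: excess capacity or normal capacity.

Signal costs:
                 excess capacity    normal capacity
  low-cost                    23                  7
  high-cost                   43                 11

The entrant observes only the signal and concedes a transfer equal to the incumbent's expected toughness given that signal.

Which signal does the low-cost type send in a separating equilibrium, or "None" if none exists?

None

Try low-cost → excess capacity, high-cost → normal capacity:
  If types separate, excess capacity earns payment 158 and normal capacity earns 116.
  Low-cost: excess capacity gives 158 − 23 = 135; normal capacity gives 116 − 7 = 109. No deviation. ✓
  High-cost: normal capacity gives 116 − 11 = 105; excess capacity gives 158 − 43 = 115. Would deviate. ✗
Try low-cost → normal capacity, high-cost → excess capacity:
  If types separate, normal capacity earns payment 158 and excess capacity earns 116.
  Low-cost: normal capacity gives 158 − 7 = 151; excess capacity gives 116 − 23 = 93. No deviation. ✓
  High-cost: excess capacity gives 116 − 43 = 73; normal capacity gives 158 − 11 = 147. Would deviate. ✗
Neither assignment is incentive-compatible.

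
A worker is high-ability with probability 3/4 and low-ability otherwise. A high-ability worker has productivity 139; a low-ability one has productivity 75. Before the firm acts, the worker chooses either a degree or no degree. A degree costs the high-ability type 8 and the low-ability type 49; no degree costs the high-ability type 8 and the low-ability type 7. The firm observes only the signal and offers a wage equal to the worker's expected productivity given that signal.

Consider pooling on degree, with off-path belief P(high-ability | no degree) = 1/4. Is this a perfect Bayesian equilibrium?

At the pooled signal (degree) the firm holds the prior 3/4 and pays 3/4·139 + 1/4·75 = 123. Off-path (no degree) belief 1/4 gives 1/4·139 + 3/4·75 = 91.
High-ability: degree gives 123 − 8 = 115; no degree gives 91 − 8 = 83. Stays. ✓
Low-ability: degree gives 123 − 49 = 74; no degree gives 91 − 7 = 84. Deviates. ✗

No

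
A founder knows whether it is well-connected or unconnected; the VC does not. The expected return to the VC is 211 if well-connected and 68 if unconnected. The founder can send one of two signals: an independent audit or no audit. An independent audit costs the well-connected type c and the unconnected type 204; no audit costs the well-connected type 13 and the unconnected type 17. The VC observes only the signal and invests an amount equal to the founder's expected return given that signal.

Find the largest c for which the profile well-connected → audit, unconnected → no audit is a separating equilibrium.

Under separation: audit → well-connected (pays 211); no audit → unconnected (pays 68).
Unconnected: 68 − 17 = 51 ≥ 211 − 204 = 7. Holds regardless of c. ✓
Well-connected: 211 − c ≥ 68 − 13, so c ≤ 211 − 55 = 156.

156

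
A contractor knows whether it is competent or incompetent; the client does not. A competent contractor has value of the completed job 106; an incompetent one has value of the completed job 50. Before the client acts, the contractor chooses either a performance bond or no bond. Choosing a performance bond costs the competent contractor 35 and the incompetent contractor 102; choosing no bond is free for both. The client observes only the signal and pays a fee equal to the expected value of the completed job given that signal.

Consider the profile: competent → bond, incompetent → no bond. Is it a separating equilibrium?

If types separate, bond earns payment 106 and no bond earns 50.
Competent: bond gives 106 − 35 = 71; no bond gives 50 − 0 = 50. No deviation. ✓
Incompetent: no bond gives 50 − 0 = 50; bond gives 106 − 102 = 4. No deviation. ✓
Neither type gains from mimicking the other.

Yes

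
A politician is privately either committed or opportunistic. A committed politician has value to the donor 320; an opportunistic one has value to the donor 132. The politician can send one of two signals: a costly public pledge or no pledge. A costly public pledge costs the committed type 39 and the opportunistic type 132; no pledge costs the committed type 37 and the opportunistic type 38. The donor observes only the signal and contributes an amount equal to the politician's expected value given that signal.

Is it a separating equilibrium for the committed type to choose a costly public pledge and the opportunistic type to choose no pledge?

Under separation the donor infers type exactly: pledge → committed (pays 320), no pledge → opportunistic (pays 132).
Committed: pledge gives 320 − 39 = 281; no pledge gives 132 − 37 = 95. No deviation. ✓
Opportunistic: no pledge gives 132 − 38 = 94; pledge gives 320 − 132 = 188. Would deviate. ✗

No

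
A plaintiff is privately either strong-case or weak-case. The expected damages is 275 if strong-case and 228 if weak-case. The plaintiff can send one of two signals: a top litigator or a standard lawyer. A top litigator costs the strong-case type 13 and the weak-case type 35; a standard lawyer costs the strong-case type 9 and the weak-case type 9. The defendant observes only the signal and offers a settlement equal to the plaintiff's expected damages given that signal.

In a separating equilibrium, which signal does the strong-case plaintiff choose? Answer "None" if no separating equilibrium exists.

Try strong-case → top litigator, weak-case → standard lawyer:
  Under separation the defendant infers type exactly: top litigator → strong-case (pays 275), standard lawyer → weak-case (pays 228).
  Strong-case: top litigator gives 275 − 13 = 262; standard lawyer gives 228 − 9 = 219. No deviation. ✓
  Weak-case: standard lawyer gives 228 − 9 = 219; top litigator gives 275 − 35 = 240. Would deviate. ✗
Try strong-case → standard lawyer, weak-case → top litigator:
  Under separation the defendant infers type exactly: standard lawyer → strong-case (pays 275), top litigator → weak-case (pays 228).
  Strong-case: standard lawyer gives 275 − 9 = 266; top litigator gives 228 − 13 = 215. No deviation. ✓
  Weak-case: top litigator gives 228 − 35 = 193; standard lawyer gives 275 − 9 = 266. Would deviate. ✗
Neither assignment is incentive-compatible.

None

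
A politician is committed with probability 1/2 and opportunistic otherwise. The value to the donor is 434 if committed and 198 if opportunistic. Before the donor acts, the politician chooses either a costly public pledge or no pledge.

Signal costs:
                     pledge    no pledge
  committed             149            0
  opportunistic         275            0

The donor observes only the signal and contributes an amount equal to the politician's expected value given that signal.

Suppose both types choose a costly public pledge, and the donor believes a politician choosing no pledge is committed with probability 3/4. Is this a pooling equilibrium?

At the pooled signal (pledge) the donor holds the prior 1/2 and pays 1/2·434 + 1/2·198 = 316. Off-path (no pledge) belief 3/4 gives 3/4·434 + 1/4·198 = 375.
Committed: pledge gives 316 − 149 = 167; no pledge gives 375 − 0 = 375. Deviates. ✗
Opportunistic: pledge gives 316 − 275 = 41; no pledge gives 375 − 0 = 375. Deviates. ✗

No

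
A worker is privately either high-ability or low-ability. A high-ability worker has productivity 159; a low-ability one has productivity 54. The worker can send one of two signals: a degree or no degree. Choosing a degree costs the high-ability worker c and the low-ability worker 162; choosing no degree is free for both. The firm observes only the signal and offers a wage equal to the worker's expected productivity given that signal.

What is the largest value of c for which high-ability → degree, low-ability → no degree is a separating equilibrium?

105

Under separation: degree → high-ability (pays 159); no degree → low-ability (pays 54).
Low-ability: 54 − 0 = 54 ≥ 159 − 162 = -3. Holds regardless of c. ✓
High-ability: 159 − c ≥ 54 − 0, so c ≤ 159 − 54 = 105.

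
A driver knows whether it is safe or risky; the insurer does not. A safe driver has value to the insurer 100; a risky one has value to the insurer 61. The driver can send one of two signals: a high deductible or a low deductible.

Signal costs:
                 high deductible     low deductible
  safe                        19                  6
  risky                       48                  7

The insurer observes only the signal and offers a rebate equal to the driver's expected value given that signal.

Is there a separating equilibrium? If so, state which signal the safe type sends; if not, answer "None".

high deductible

Try safe → high deductible, risky → low deductible:
  Under separation the insurer infers type exactly: high deductible → safe (pays 100), low deductible → risky (pays 61).
  Safe: high deductible gives 100 − 19 = 81; low deductible gives 61 − 6 = 55. No deviation. ✓
  Risky: low deductible gives 61 − 7 = 54; high deductible gives 100 − 48 = 52. No deviation. ✓
Both hold — the safe type sends high deductible.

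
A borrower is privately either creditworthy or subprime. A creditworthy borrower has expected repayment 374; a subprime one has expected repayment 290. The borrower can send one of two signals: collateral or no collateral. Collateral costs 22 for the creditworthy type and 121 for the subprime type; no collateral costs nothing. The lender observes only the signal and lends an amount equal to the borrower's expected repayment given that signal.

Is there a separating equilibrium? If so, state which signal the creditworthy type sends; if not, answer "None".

collateral

Try creditworthy → collateral, subprime → no collateral:
  Under separation the lender infers type exactly: collateral → creditworthy (pays 374), no collateral → subprime (pays 290).
  Creditworthy: collateral gives 374 − 22 = 352; no collateral gives 290 − 0 = 290. No deviation. ✓
  Subprime: no collateral gives 290 − 0 = 290; collateral gives 374 − 121 = 253. No deviation. ✓
Both hold — the creditworthy type sends collateral.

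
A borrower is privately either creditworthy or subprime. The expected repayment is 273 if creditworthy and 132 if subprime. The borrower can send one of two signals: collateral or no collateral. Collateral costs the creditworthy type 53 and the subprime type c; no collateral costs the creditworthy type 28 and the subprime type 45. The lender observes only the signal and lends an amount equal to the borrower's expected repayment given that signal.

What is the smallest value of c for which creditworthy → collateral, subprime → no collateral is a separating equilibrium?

186

Under separation: collateral → creditworthy (pays 273); no collateral → subprime (pays 132).
Creditworthy: 273 − 53 = 220 ≥ 132 − 28 = 104. Holds regardless of c. ✓
Subprime: 132 − 45 ≥ 273 − c, so c ≥ 273 − 87 = 186.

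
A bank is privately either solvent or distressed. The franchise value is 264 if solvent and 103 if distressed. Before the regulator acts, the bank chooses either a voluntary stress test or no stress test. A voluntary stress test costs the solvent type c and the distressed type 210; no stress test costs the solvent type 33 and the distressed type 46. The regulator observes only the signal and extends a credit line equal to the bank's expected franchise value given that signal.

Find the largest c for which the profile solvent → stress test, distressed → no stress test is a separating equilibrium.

Under separation: stress test → solvent (pays 264); no stress test → distressed (pays 103).
Distressed: 103 − 46 = 57 ≥ 264 − 210 = 54. Holds regardless of c. ✓
Solvent: 264 − c ≥ 103 − 33, so c ≤ 264 − 70 = 194.

194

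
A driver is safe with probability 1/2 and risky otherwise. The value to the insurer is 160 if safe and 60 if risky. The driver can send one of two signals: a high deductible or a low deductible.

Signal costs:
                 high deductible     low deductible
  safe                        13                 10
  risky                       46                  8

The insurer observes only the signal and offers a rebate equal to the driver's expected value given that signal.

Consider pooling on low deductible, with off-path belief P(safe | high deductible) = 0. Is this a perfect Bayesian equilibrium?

On the equilibrium path (low deductible) the insurer holds the prior 1/2 and pays 1/2·160 + 1/2·60 = 110. Off-path (high deductible) belief 0 gives 0·160 + 1·60 = 60.
Safe: low deductible gives 110 − 10 = 100; high deductible gives 60 − 13 = 47. Stays. ✓
Risky: low deductible gives 110 − 8 = 102; high deductible gives 60 − 46 = 14. Stays. ✓
Beliefs are Bayes-consistent on-path and both types best-respond.

Yes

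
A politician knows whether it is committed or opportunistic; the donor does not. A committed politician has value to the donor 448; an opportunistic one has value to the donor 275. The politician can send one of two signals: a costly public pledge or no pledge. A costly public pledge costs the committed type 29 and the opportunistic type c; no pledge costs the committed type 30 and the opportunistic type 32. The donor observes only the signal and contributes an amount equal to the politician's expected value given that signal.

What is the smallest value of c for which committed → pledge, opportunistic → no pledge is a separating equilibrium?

205

Under separation: pledge → committed (pays 448); no pledge → opportunistic (pays 275).
Committed: 448 − 29 = 419 ≥ 275 − 30 = 245. Holds regardless of c. ✓
Opportunistic: 275 − 32 ≥ 448 − c, so c ≥ 448 − 243 = 205.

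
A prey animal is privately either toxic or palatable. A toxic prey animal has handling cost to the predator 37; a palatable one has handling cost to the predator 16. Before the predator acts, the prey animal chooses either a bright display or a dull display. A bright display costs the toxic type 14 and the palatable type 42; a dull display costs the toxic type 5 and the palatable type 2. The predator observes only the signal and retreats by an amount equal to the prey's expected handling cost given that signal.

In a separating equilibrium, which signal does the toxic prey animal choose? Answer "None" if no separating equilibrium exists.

bright display

Try toxic → bright display, palatable → dull display:
  Under separation the predator infers type exactly: bright display → toxic (pays 37), dull display → palatable (pays 16).
  Toxic: bright display gives 37 − 14 = 23; dull display gives 16 − 5 = 11. No deviation. ✓
  Palatable: dull display gives 16 − 2 = 14; bright display gives 37 − 42 = -5. No deviation. ✓
Both hold — the toxic type sends bright display.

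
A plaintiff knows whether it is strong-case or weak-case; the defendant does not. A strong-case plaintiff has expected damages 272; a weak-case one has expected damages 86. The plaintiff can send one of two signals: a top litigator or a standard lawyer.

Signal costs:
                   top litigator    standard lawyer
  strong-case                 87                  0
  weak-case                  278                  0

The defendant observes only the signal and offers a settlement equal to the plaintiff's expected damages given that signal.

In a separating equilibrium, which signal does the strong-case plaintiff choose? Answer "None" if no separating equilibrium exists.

top litigator

Try strong-case → top litigator, weak-case → standard lawyer:
  If types separate, top litigator earns payment 272 and standard lawyer earns 86.
  Strong-case: top litigator gives 272 − 87 = 185; standard lawyer gives 86 − 0 = 86. No deviation. ✓
  Weak-case: standard lawyer gives 86 − 0 = 86; top litigator gives 272 − 278 = -6. No deviation. ✓
Both hold — the strong-case type sends top litigator.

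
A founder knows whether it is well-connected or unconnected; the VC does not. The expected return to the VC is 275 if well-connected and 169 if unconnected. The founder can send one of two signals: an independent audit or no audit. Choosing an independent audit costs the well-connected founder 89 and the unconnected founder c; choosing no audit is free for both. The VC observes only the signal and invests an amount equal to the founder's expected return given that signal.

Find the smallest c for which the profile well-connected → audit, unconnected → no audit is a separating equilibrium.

Under separation: audit → well-connected (pays 275); no audit → unconnected (pays 169).
Well-connected: 275 − 89 = 186 ≥ 169 − 0 = 169. Holds regardless of c. ✓
Unconnected: 169 − 0 ≥ 275 − c, so c ≥ 275 − 169 = 106.

106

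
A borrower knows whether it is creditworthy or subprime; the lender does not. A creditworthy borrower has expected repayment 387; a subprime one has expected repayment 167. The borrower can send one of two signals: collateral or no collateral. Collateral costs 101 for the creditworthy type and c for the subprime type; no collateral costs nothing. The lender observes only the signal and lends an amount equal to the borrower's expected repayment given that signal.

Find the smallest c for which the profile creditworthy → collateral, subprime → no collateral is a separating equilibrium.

220

Under separation: collateral → creditworthy (pays 387); no collateral → subprime (pays 167).
Creditworthy: 387 − 101 = 286 ≥ 167 − 0 = 167. Holds regardless of c. ✓
Subprime: 167 − 0 ≥ 387 − c, so c ≥ 387 − 167 = 220.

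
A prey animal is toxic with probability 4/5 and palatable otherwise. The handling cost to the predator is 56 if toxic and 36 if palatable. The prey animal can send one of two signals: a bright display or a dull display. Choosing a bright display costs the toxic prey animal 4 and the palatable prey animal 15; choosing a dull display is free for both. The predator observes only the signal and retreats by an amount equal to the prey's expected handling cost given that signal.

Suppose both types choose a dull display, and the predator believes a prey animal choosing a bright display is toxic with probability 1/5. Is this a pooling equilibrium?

On the equilibrium path (dull display) the predator holds the prior 4/5 and pays 4/5·56 + 1/5·36 = 52. Off-path (bright display) belief 1/5 gives 1/5·56 + 4/5·36 = 40.
Toxic: dull display gives 52 − 0 = 52; bright display gives 40 − 4 = 36. Stays. ✓
Palatable: dull display gives 52 − 0 = 52; bright display gives 40 − 15 = 25. Stays. ✓
Beliefs are Bayes-consistent on-path and both types best-respond.

Yes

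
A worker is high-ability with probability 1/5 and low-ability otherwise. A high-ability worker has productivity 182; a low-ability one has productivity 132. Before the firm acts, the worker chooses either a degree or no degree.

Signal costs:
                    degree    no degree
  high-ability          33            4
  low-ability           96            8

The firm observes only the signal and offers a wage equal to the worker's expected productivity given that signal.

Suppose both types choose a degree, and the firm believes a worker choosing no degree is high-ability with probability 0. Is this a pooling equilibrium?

No

At the pooled signal (degree) the firm holds the prior 1/5 and pays 1/5·182 + 4/5·132 = 142. Off-path (no degree) belief 0 gives 0·182 + 1·132 = 132.
High-ability: degree gives 142 − 33 = 109; no degree gives 132 − 4 = 128. Deviates. ✗
Low-ability: degree gives 142 − 96 = 46; no degree gives 132 − 8 = 124. Deviates. ✗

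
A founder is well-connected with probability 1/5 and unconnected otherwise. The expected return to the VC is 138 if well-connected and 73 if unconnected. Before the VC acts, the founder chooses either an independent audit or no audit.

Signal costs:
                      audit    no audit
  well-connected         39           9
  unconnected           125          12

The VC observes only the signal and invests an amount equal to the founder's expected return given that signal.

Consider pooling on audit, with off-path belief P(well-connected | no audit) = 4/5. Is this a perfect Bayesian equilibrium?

At the pooled signal (audit) the VC holds the prior 1/5 and pays 1/5·138 + 4/5·73 = 86. Off-path (no audit) belief 4/5 gives 4/5·138 + 1/5·73 = 125.
Well-connected: audit gives 86 − 39 = 47; no audit gives 125 − 9 = 116. Deviates. ✗
Unconnected: audit gives 86 − 125 = -39; no audit gives 125 − 12 = 113. Deviates. ✗

No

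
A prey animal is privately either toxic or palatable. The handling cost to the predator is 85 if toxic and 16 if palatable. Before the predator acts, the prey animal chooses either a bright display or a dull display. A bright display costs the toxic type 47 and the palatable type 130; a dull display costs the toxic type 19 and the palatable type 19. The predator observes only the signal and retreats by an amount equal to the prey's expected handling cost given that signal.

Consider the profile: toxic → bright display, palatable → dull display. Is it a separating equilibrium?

Yes

If types separate, bright display earns payment 85 and dull display earns 16.
Toxic: bright display gives 85 − 47 = 38; dull display gives 16 − 19 = -3. No deviation. ✓
Palatable: dull display gives 16 − 19 = -3; bright display gives 85 − 130 = -45. No deviation. ✓
Both incentive constraints hold.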